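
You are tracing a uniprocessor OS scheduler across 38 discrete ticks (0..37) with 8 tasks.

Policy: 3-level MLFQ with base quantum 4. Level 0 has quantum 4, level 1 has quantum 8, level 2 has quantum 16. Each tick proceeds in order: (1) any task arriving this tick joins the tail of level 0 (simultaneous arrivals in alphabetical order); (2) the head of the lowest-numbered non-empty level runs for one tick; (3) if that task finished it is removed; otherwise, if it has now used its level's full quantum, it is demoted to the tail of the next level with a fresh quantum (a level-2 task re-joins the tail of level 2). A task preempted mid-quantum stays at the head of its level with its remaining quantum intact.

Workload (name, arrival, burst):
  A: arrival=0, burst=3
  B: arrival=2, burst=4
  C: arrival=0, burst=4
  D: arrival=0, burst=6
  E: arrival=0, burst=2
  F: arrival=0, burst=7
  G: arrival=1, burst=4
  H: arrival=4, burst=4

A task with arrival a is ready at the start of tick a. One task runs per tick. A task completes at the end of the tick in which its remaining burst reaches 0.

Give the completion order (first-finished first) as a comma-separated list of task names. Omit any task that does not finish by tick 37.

completion order = A, C, E, G, B, H, D, F

t=0: L0/L1/L2 = ACDEF/-/- → run A
t=1: L0/L1/L2 = ACDEFG/-/- → run A
t=2: L0/L1/L2 = ACDEFGB/-/- → run A
t=3: L0/L1/L2 = CDEFGB/-/- → run C
t=4: L0/L1/L2 = CDEFGBH/-/- → run C
t=5: L0/L1/L2 = CDEFGBH/-/- → run C
t=6: L0/L1/L2 = CDEFGBH/-/- → run C
t=7: L0/L1/L2 = DEFGBH/-/- → run D
t=8: L0/L1/L2 = DEFGBH/-/- → run D
t=9: L0/L1/L2 = DEFGBH/-/- → run D
t=10: L0/L1/L2 = DEFGBH/-/- → run D
t=11: L0/L1/L2 = EFGBH/D/- → run E
t=12: L0/L1/L2 = EFGBH/D/- → run E
t=13: L0/L1/L2 = FGBH/D/- → run F
t=14: L0/L1/L2 = FGBH/D/- → run F
t=15: L0/L1/L2 = FGBH/D/- → run F
t=16: L0/L1/L2 = FGBH/D/- → run F
t=17: L0/L1/L2 = GBH/DF/- → run G
t=18: L0/L1/L2 = GBH/DF/- → run G
t=19: L0/L1/L2 = GBH/DF/- → run G
t=20: L0/L1/L2 = GBH/DF/- → run G
t=21: L0/L1/L2 = BH/DF/- → run B
t=22: L0/L1/L2 = BH/DF/- → run B
t=23: L0/L1/L2 = BH/DF/- → run B
t=24: L0/L1/L2 = BH/DF/- → run B
t=25: L0/L1/L2 = H/DF/- → run H
t=26: L0/L1/L2 = H/DF/- → run H
t=27: L0/L1/L2 = H/DF/- → run H
t=28: L0/L1/L2 = H/DF/- → run H
t=29: L0/L1/L2 = -/DF/- → run D
t=30: L0/L1/L2 = -/DF/- → run D
t=31: L0/L1/L2 = -/F/- → run F
t=32: L0/L1/L2 = -/F/- → run F
t=33: L0/L1/L2 = -/F/- → run F
t=34: (idle)
t=35: (idle)
t=36: (idle)
t=37: (idle)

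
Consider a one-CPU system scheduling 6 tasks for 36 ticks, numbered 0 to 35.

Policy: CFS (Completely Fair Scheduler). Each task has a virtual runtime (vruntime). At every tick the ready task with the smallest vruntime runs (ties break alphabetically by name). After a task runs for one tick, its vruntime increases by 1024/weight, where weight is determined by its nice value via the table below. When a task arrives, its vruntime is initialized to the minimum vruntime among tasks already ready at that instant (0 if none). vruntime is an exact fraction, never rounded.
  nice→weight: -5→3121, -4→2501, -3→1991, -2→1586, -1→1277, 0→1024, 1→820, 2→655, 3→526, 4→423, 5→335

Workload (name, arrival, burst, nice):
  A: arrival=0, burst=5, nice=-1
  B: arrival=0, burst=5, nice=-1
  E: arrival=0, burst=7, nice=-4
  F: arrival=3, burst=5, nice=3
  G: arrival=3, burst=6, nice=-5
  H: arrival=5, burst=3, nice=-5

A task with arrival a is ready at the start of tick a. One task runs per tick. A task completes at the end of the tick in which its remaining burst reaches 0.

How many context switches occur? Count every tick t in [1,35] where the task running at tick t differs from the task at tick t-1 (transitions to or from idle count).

t=0: vr[A=0 B=0 E=0] → run A
t=1: vr[A=1024/1277 B=0 E=0] → run B
t=2: vr[A=1024/1277 B=1024/1277 E=0] → run E
t=3: vr[A=1024/1277 B=1024/1277 E=1024/2501 F=1024/2501 G=1024/2501] → run E
t=4: vr[A=1024/1277 B=1024/1277 E=2048/2501 F=1024/2501 G=1024/2501] → run F
t=5: vr[A=1024/1277 B=1024/1277 E=2048/2501 F=1549824/657763 G=1024/2501 H=1024/2501] → run G
t=6: vr[A=1024/1277 B=1024/1277 E=2048/2501 F=1549824/657763 G=5756928/7805621 H=1024/2501] → run H
t=7: vr[A=1024/1277 B=1024/1277 E=2048/2501 F=1549824/657763 G=5756928/7805621 H=5756928/7805621] → run G
t=8: vr[A=1024/1277 B=1024/1277 E=2048/2501 F=1549824/657763 G=8317952/7805621 H=5756928/7805621] → run H
t=9: vr[A=1024/1277 B=1024/1277 E=2048/2501 F=1549824/657763 G=8317952/7805621 H=8317952/7805621] → run A
t=10: vr[A=2048/1277 B=1024/1277 E=2048/2501 F=1549824/657763 G=8317952/7805621 H=8317952/7805621] → run B
t=11: vr[A=2048/1277 B=2048/1277 E=2048/2501 F=1549824/657763 G=8317952/7805621 H=8317952/7805621] → run E
t=12: vr[A=2048/1277 B=2048/1277 E=3072/2501 F=1549824/657763 G=8317952/7805621 H=8317952/7805621] → run G
t=13: vr[A=2048/1277 B=2048/1277 E=3072/2501 F=1549824/657763 G=10878976/7805621 H=8317952/7805621] → run H
t=14: vr[A=2048/1277 B=2048/1277 E=3072/2501 F=1549824/657763 G=10878976/7805621] → run E
t=15: vr[A=2048/1277 B=2048/1277 E=4096/2501 F=1549824/657763 G=10878976/7805621] → run G
t=16: vr[A=2048/1277 B=2048/1277 E=4096/2501 F=1549824/657763 G=13440000/7805621] → run A
t=17: vr[A=3072/1277 B=2048/1277 E=4096/2501 F=1549824/657763 G=13440000/7805621] → run B
t=18: vr[A=3072/1277 B=3072/1277 E=4096/2501 F=1549824/657763 G=13440000/7805621] → run E
t=19: vr[A=3072/1277 B=3072/1277 E=5120/2501 F=1549824/657763 G=13440000/7805621] → run G
t=20: vr[A=3072/1277 B=3072/1277 E=5120/2501 F=1549824/657763 G=16001024/7805621] → run E
t=21: vr[A=3072/1277 B=3072/1277 E=6144/2501 F=1549824/657763 G=16001024/7805621] → run G
t=22: vr[A=3072/1277 B=3072/1277 E=6144/2501 F=1549824/657763] → run F
t=23: vr[A=3072/1277 B=3072/1277 E=6144/2501 F=2830336/657763] → run A
t=24: vr[A=4096/1277 B=3072/1277 E=6144/2501 F=2830336/657763] → run B
t=25: vr[A=4096/1277 B=4096/1277 E=6144/2501 F=2830336/657763] → run E
t=26: vr[A=4096/1277 B=4096/1277 F=2830336/657763] → run A
t=27: vr[B=4096/1277 F=2830336/657763] → run B
t=28: vr[F=2830336/657763] → run F
t=29: vr[F=4110848/657763] → run F
t=30: vr[F=5391360/657763] → run F
t=31: (idle)
t=32: (idle)
t=33: (idle)
t=34: (idle)
t=35: (idle)

context switches = 28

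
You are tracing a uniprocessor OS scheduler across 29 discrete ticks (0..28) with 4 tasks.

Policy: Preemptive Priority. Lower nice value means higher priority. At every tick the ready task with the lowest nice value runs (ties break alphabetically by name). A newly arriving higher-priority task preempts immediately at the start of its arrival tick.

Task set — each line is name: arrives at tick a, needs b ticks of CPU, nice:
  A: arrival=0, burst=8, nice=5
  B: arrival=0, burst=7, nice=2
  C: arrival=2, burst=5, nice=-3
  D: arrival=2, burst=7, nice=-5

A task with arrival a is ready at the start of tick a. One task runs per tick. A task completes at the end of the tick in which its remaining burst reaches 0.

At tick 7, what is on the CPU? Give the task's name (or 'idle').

t=0: ready={A,B} → run B
t=1: ready={A,B} → run B
t=2: ready={A,B,C,D} → run D
t=3: ready={A,B,C,D} → run D
t=4: ready={A,B,C,D} → run D
t=5: ready={A,B,C,D} → run D
t=6: ready={A,B,C,D} → run D
t=7: ready={A,B,C,D} → run D
t=8: ready={A,B,C,D} → run D
t=9: ready={A,B,C} → run C
t=10: ready={A,B,C} → run C
t=11: ready={A,B,C} → run C
t=12: ready={A,B,C} → run C
t=13: ready={A,B,C} → run C
t=14: ready={A,B} → run B
t=15: ready={A,B} → run B
t=16: ready={A,B} → run B
t=17: ready={A,B} → run B
t=18: ready={A,B} → run B
t=19: ready={A} → run A
t=20: ready={A} → run A
t=21: ready={A} → run A
t=22: ready={A} → run A
t=23: ready={A} → run A
t=24: ready={A} → run A
t=25: ready={A} → run A
t=26: ready={A} → run A
t=27: (idle)
t=28: (idle)

running at tick 7 = D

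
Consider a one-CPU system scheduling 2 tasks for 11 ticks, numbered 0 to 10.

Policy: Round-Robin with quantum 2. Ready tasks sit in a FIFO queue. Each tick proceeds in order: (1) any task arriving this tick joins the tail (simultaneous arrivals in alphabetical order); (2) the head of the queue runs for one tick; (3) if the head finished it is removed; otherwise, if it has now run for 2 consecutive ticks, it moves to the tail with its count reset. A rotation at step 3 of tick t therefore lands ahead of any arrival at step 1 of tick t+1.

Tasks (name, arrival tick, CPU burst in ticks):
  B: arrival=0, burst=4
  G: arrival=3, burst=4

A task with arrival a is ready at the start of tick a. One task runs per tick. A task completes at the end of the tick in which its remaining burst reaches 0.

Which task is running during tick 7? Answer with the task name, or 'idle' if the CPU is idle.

t=0: queue=[B] q_used=0 → run B
t=1: queue=[B] q_used=1 → run B
t=2: queue=[B] q_used=0 → run B
t=3: queue=[B,G] q_used=1 → run B
t=4: queue=[G] q_used=0 → run G
t=5: queue=[G] q_used=1 → run G
t=6: queue=[G] q_used=0 → run G
t=7: queue=[G] q_used=1 → run G
t=8: (idle)
t=9: (idle)
t=10: (idle)

running at tick 7 = G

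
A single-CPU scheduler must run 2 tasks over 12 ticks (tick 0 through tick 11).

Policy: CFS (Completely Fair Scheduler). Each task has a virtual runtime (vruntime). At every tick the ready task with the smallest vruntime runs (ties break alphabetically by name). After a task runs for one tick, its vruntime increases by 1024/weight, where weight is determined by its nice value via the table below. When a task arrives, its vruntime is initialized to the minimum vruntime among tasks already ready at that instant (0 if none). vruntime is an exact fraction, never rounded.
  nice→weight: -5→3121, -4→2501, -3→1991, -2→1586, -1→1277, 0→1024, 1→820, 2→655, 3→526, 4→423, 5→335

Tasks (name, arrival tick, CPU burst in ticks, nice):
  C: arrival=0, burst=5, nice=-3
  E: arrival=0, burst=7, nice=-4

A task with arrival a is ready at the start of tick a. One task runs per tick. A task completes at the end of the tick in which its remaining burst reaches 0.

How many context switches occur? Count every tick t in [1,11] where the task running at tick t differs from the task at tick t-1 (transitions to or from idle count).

t=0: vr[C=0 E=0] → run C
t=1: vr[C=1024/1991 E=0] → run E
t=2: vr[C=1024/1991 E=1024/2501] → run E
t=3: vr[C=1024/1991 E=2048/2501] → run C
t=4: vr[C=2048/1991 E=2048/2501] → run E
t=5: vr[C=2048/1991 E=3072/2501] → run C
t=6: vr[C=3072/1991 E=3072/2501] → run E
t=7: vr[C=3072/1991 E=4096/2501] → run C
t=8: vr[C=4096/1991 E=4096/2501] → run E
t=9: vr[C=4096/1991 E=5120/2501] → run E
t=10: vr[C=4096/1991 E=6144/2501] → run C
t=11: vr[E=6144/2501] → run E

context switches = 9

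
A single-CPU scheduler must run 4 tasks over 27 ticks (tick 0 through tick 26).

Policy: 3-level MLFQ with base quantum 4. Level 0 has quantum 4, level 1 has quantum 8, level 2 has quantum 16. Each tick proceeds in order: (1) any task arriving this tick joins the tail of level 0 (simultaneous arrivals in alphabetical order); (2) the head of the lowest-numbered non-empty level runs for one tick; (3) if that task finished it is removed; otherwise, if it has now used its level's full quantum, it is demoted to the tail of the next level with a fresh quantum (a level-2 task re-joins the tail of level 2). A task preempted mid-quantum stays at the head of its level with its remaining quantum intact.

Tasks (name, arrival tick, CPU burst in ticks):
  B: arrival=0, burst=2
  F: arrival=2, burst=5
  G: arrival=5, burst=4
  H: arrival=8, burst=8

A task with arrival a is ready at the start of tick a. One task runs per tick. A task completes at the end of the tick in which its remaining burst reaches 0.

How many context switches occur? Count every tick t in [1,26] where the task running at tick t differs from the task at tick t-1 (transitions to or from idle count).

t=0: L0/L1/L2 = B/-/- → run B
t=1: L0/L1/L2 = B/-/- → run B
t=2: L0/L1/L2 = F/-/- → run F
t=3: L0/L1/L2 = F/-/- → run F
t=4: L0/L1/L2 = F/-/- → run F
t=5: L0/L1/L2 = FG/-/- → run F
t=6: L0/L1/L2 = G/F/- → run G
t=7: L0/L1/L2 = G/F/- → run G
t=8: L0/L1/L2 = GH/F/- → run G
t=9: L0/L1/L2 = GH/F/- → run G
t=10: L0/L1/L2 = H/F/- → run H
t=11: L0/L1/L2 = H/F/- → run H
t=12: L0/L1/L2 = H/F/- → run H
t=13: L0/L1/L2 = H/F/- → run H
t=14: L0/L1/L2 = -/FH/- → run F
t=15: L0/L1/L2 = -/H/- → run H
t=16: L0/L1/L2 = -/H/- → run H
t=17: L0/L1/L2 = -/H/- → run H
t=18: L0/L1/L2 = -/H/- → run H
t=19: (idle)
t=20: (idle)
t=21: (idle)
t=22: (idle)
t=23: (idle)
t=24: (idle)
t=25: (idle)
t=26: (idle)

context switches = 6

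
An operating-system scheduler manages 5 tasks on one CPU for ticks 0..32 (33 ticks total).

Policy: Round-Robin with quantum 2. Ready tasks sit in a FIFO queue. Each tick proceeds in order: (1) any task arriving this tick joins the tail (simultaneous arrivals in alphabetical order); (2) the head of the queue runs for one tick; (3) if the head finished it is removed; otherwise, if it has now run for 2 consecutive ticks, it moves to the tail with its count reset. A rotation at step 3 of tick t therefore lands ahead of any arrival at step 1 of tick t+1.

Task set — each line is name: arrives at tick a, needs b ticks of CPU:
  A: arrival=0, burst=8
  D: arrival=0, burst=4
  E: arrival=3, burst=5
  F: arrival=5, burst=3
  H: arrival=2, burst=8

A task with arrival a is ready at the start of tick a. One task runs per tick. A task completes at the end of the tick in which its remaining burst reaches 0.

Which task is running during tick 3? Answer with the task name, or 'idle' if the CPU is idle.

running at tick 3 = D

t=0: queue=[A,D] q_used=0 → run A
t=1: queue=[A,D] q_used=1 → run A
t=2: queue=[D,A,H] q_used=0 → run D
t=3: queue=[D,A,H,E] q_used=1 → run D
t=4: queue=[A,H,E,D] q_used=0 → run A
t=5: queue=[A,H,E,D,F] q_used=1 → run A
t=6: queue=[H,E,D,F,A] q_used=0 → run H
t=7: queue=[H,E,D,F,A] q_used=1 → run H
t=8: queue=[E,D,F,A,H] q_used=0 → run E
t=9: queue=[E,D,F,A,H] q_used=1 → run E
t=10: queue=[D,F,A,H,E] q_used=0 → run D
t=11: queue=[D,F,A,H,E] q_used=1 → run D
t=12: queue=[F,A,H,E] q_used=0 → run F
t=13: queue=[F,A,H,E] q_used=1 → run F
t=14: queue=[A,H,E,F] q_used=0 → run A
t=15: queue=[A,H,E,F] q_used=1 → run A
t=16: queue=[H,E,F,A] q_used=0 → run H
t=17: queue=[H,E,F,A] q_used=1 → run H
t=18: queue=[E,F,A,H] q_used=0 → run E
t=19: queue=[E,F,A,H] q_used=1 → run E
t=20: queue=[F,A,H,E] q_used=0 → run F
t=21: queue=[A,H,E] q_used=0 → run A
t=22: queue=[A,H,E] q_used=1 → run A
t=23: queue=[H,E] q_used=0 → run H
t=24: queue=[H,E] q_used=1 → run H
t=25: queue=[E,H] q_used=0 → run E
t=26: queue=[H] q_used=0 → run H
t=27: queue=[H] q_used=1 → run H
t=28: (idle)
t=29: (idle)
t=30: (idle)
t=31: (idle)
t=32: (idle)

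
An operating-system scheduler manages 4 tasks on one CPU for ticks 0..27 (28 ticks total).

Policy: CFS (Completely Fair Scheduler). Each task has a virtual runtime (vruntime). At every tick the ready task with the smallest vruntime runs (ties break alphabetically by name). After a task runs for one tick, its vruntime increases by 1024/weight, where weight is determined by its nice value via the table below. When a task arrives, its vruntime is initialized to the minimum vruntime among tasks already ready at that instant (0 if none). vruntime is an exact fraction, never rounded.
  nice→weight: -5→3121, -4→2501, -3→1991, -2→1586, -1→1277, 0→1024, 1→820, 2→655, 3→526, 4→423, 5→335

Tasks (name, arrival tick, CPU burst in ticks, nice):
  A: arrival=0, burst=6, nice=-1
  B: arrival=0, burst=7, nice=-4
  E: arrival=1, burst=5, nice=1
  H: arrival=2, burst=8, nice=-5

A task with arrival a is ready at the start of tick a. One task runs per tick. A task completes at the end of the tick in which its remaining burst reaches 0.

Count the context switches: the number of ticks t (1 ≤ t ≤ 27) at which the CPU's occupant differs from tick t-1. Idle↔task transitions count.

t=0: vr[A=0 B=0] → run A
t=1: vr[A=1024/1277 B=0 E=0] → run B
t=2: vr[A=1024/1277 B=1024/2501 E=0 H=0] → run E
t=3: vr[A=1024/1277 B=1024/2501 E=256/205 H=0] → run H
t=4: vr[A=1024/1277 B=1024/2501 E=256/205 H=1024/3121] → run H
t=5: vr[A=1024/1277 B=1024/2501 E=256/205 H=2048/3121] → run B
t=6: vr[A=1024/1277 B=2048/2501 E=256/205 H=2048/3121] → run H
t=7: vr[A=1024/1277 B=2048/2501 E=256/205 H=3072/3121] → run A
t=8: vr[A=2048/1277 B=2048/2501 E=256/205 H=3072/3121] → run B
t=9: vr[A=2048/1277 B=3072/2501 E=256/205 H=3072/3121] → run H
t=10: vr[A=2048/1277 B=3072/2501 E=256/205 H=4096/3121] → run B
t=11: vr[A=2048/1277 B=4096/2501 E=256/205 H=4096/3121] → run E
t=12: vr[A=2048/1277 B=4096/2501 E=512/205 H=4096/3121] → run H
t=13: vr[A=2048/1277 B=4096/2501 E=512/205 H=5120/3121] → run A
t=14: vr[A=3072/1277 B=4096/2501 E=512/205 H=5120/3121] → run B
t=15: vr[A=3072/1277 B=5120/2501 E=512/205 H=5120/3121] → run H
t=16: vr[A=3072/1277 B=5120/2501 E=512/205 H=6144/3121] → run H
t=17: vr[A=3072/1277 B=5120/2501 E=512/205 H=7168/3121] → run B
t=18: vr[A=3072/1277 B=6144/2501 E=512/205 H=7168/3121] → run H
t=19: vr[A=3072/1277 B=6144/2501 E=512/205] → run A
t=20: vr[A=4096/1277 B=6144/2501 E=512/205] → run B
t=21: vr[A=4096/1277 E=512/205] → run E
t=22: vr[A=4096/1277 E=768/205] → run A
t=23: vr[A=5120/1277 E=768/205] → run E
t=24: vr[A=5120/1277 E=1024/205] → run A
t=25: vr[E=1024/205] → run E
t=26: (idle)
t=27: (idle)

context switches = 24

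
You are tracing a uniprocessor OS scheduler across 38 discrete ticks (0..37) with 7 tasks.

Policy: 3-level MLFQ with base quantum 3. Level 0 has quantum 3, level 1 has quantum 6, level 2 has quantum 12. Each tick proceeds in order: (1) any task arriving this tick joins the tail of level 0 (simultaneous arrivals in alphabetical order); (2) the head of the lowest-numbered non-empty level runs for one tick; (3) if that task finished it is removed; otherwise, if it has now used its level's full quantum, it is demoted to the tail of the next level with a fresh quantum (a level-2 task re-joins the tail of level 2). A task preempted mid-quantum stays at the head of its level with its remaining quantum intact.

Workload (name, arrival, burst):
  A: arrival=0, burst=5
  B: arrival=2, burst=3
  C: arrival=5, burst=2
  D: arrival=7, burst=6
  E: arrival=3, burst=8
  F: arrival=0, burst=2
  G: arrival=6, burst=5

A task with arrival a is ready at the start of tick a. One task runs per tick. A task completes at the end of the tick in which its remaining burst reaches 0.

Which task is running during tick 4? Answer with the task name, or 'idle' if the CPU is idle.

t=0: L0/L1/L2 = AF/-/- → run A
t=1: L0/L1/L2 = AF/-/- → run A
t=2: L0/L1/L2 = AFB/-/- → run A
t=3: L0/L1/L2 = FBE/A/- → run F
t=4: L0/L1/L2 = FBE/A/- → run F
t=5: L0/L1/L2 = BEC/A/- → run B
t=6: L0/L1/L2 = BECG/A/- → run B
t=7: L0/L1/L2 = BECGD/A/- → run B
t=8: L0/L1/L2 = ECGD/A/- → run E
t=9: L0/L1/L2 = ECGD/A/- → run E
t=10: L0/L1/L2 = ECGD/A/- → run E
t=11: L0/L1/L2 = CGD/AE/- → run C
t=12: L0/L1/L2 = CGD/AE/- → run C
t=13: L0/L1/L2 = GD/AE/- → run G
t=14: L0/L1/L2 = GD/AE/- → run G
t=15: L0/L1/L2 = GD/AE/- → run G
t=16: L0/L1/L2 = D/AEG/- → run D
t=17: L0/L1/L2 = D/AEG/- → run D
t=18: L0/L1/L2 = D/AEG/- → run D
t=19: L0/L1/L2 = -/AEGD/- → run A
t=20: L0/L1/L2 = -/AEGD/- → run A
t=21: L0/L1/L2 = -/EGD/- → run E
t=22: L0/L1/L2 = -/EGD/- → run E
t=23: L0/L1/L2 = -/EGD/- → run E
t=24: L0/L1/L2 = -/EGD/- → run E
t=25: L0/L1/L2 = -/EGD/- → run E
t=26: L0/L1/L2 = -/GD/- → run G
t=27: L0/L1/L2 = -/GD/- → run G
t=28: L0/L1/L2 = -/D/- → run D
t=29: L0/L1/L2 = -/D/- → run D
t=30: L0/L1/L2 = -/D/- → run D
t=31: (idle)
t=32: (idle)
t=33: (idle)
t=34: (idle)
t=35: (idle)
t=36: (idle)
t=37: (idle)

running at tick 4 = F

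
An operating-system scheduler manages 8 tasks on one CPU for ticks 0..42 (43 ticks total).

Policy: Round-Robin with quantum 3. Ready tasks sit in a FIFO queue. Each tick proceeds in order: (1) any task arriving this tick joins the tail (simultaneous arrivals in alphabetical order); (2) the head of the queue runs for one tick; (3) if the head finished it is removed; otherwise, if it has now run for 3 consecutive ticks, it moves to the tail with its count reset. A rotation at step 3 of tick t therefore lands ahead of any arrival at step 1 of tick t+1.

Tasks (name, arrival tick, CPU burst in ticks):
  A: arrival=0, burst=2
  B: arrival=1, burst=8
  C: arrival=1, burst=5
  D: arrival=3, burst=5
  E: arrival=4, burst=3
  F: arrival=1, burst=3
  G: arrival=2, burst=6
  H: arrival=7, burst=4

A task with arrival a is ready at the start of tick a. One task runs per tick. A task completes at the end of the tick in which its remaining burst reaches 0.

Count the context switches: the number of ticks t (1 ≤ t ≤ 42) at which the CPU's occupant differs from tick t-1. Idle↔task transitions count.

context switches = 14

t=0: queue=[A] q_used=0 → run A
t=1: queue=[A,B,C,F] q_used=1 → run A
t=2: queue=[B,C,F,G] q_used=0 → run B
t=3: queue=[B,C,F,G,D] q_used=1 → run B
t=4: queue=[B,C,F,G,D,E] q_used=2 → run B
t=5: queue=[C,F,G,D,E,B] q_used=0 → run C
t=6: queue=[C,F,G,D,E,B] q_used=1 → run C
t=7: queue=[C,F,G,D,E,B,H] q_used=2 → run C
t=8: queue=[F,G,D,E,B,H,C] q_used=0 → run F
t=9: queue=[F,G,D,E,B,H,C] q_used=1 → run F
t=10: queue=[F,G,D,E,B,H,C] q_used=2 → run F
t=11: queue=[G,D,E,B,H,C] q_used=0 → run G
t=12: queue=[G,D,E,B,H,C] q_used=1 → run G
t=13: queue=[G,D,E,B,H,C] q_used=2 → run G
t=14: queue=[D,E,B,H,C,G] q_used=0 → run D
t=15: queue=[D,E,B,H,C,G] q_used=1 → run D
t=16: queue=[D,E,B,H,C,G] q_used=2 → run D
t=17: queue=[E,B,H,C,G,D] q_used=0 → run E
t=18: queue=[E,B,H,C,G,D] q_used=1 → run E
t=19: queue=[E,B,H,C,G,D] q_used=2 → run E
t=20: queue=[B,H,C,G,D] q_used=0 → run B
t=21: queue=[B,H,C,G,D] q_used=1 → run B
t=22: queue=[B,H,C,G,D] q_used=2 → run B
t=23: queue=[H,C,G,D,B] q_used=0 → run H
t=24: queue=[H,C,G,D,B] q_used=1 → run H
t=25: queue=[H,C,G,D,B] q_used=2 → run H
t=26: queue=[C,G,D,B,H] q_used=0 → run C
t=27: queue=[C,G,D,B,H] q_used=1 → run C
t=28: queue=[G,D,B,H] q_used=0 → run G
t=29: queue=[G,D,B,H] q_used=1 → run G
t=30: queue=[G,D,B,H] q_used=2 → run G
t=31: queue=[D,B,H] q_used=0 → run D
t=32: queue=[D,B,H] q_used=1 → run D
t=33: queue=[B,H] q_used=0 → run B
t=34: queue=[B,H] q_used=1 → run B
t=35: queue=[H] q_used=0 → run H
t=36: (idle)
t=37: (idle)
t=38: (idle)
t=39: (idle)
t=40: (idle)
t=41: (idle)
t=42: (idle)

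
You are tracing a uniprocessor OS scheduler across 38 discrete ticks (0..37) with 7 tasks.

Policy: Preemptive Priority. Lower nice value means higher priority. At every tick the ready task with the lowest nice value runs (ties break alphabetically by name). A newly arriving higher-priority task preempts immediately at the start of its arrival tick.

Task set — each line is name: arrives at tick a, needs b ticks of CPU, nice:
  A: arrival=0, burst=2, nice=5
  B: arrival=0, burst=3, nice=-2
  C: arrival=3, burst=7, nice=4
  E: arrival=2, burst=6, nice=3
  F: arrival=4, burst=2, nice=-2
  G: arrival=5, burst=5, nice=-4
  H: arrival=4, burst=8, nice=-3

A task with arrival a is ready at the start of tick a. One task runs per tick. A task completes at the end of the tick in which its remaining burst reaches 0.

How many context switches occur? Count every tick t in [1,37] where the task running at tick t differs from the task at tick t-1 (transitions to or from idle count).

t=0: ready={A,B} → run B
t=1: ready={A,B} → run B
t=2: ready={A,B,E} → run B
t=3: ready={A,C,E} → run E
t=4: ready={A,C,E,F,H} → run H
t=5: ready={A,C,E,F,G,H} → run G
t=6: ready={A,C,E,F,G,H} → run G
t=7: ready={A,C,E,F,G,H} → run G
t=8: ready={A,C,E,F,G,H} → run G
t=9: ready={A,C,E,F,G,H} → run G
t=10: ready={A,C,E,F,H} → run H
t=11: ready={A,C,E,F,H} → run H
t=12: ready={A,C,E,F,H} → run H
t=13: ready={A,C,E,F,H} → run H
t=14: ready={A,C,E,F,H} → run H
t=15: ready={A,C,E,F,H} → run H
t=16: ready={A,C,E,F,H} → run H
t=17: ready={A,C,E,F} → run F
t=18: ready={A,C,E,F} → run F
t=19: ready={A,C,E} → run E
t=20: ready={A,C,E} → run E
t=21: ready={A,C,E} → run E
t=22: ready={A,C,E} → run E
t=23: ready={A,C,E} → run E
t=24: ready={A,C} → run C
t=25: ready={A,C} → run C
t=26: ready={A,C} → run C
t=27: ready={A,C} → run C
t=28: ready={A,C} → run C
t=29: ready={A,C} → run C
t=30: ready={A,C} → run C
t=31: ready={A} → run A
t=32: ready={A} → run A
t=33: (idle)
t=34: (idle)
t=35: (idle)
t=36: (idle)
t=37: (idle)

context switches = 9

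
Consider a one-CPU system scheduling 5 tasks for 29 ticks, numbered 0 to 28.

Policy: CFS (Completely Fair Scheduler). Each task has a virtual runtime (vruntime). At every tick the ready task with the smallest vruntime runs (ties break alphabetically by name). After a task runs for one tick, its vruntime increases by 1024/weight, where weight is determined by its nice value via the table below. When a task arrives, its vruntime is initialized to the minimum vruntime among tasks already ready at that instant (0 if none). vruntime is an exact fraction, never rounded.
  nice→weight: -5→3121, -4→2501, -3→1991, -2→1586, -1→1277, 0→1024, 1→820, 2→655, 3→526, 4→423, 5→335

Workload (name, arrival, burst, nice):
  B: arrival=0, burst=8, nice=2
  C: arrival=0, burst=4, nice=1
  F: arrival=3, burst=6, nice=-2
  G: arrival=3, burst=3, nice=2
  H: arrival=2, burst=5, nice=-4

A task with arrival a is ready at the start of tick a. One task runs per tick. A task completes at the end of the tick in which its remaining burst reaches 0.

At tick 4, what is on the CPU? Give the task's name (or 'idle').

running at tick 4 = G

t=0: vr[B=0 C=0] → run B
t=1: vr[B=1024/655 C=0] → run C
t=2: vr[B=1024/655 C=256/205 H=256/205] → run C
t=3: vr[B=1024/655 C=512/205 F=256/205 G=256/205 H=256/205] → run F
t=4: vr[B=1024/655 C=512/205 F=307968/162565 G=256/205 H=256/205] → run G
t=5: vr[B=1024/655 C=512/205 F=307968/162565 G=15104/5371 H=256/205] → run H
t=6: vr[B=1024/655 C=512/205 F=307968/162565 G=15104/5371 H=20736/12505] → run B
t=7: vr[B=2048/655 C=512/205 F=307968/162565 G=15104/5371 H=20736/12505] → run H
t=8: vr[B=2048/655 C=512/205 F=307968/162565 G=15104/5371 H=25856/12505] → run F
t=9: vr[B=2048/655 C=512/205 F=412928/162565 G=15104/5371 H=25856/12505] → run H
t=10: vr[B=2048/655 C=512/205 F=412928/162565 G=15104/5371 H=30976/12505] → run H
t=11: vr[B=2048/655 C=512/205 F=412928/162565 G=15104/5371 H=36096/12505] → run C
t=12: vr[B=2048/655 C=768/205 F=412928/162565 G=15104/5371 H=36096/12505] → run F
t=13: vr[B=2048/655 C=768/205 F=517888/162565 G=15104/5371 H=36096/12505] → run G
t=14: vr[B=2048/655 C=768/205 F=517888/162565 G=117504/26855 H=36096/12505] → run H
t=15: vr[B=2048/655 C=768/205 F=517888/162565 G=117504/26855] → run B
t=16: vr[B=3072/655 C=768/205 F=517888/162565 G=117504/26855] → run F
t=17: vr[B=3072/655 C=768/205 F=622848/162565 G=117504/26855] → run C
t=18: vr[B=3072/655 F=622848/162565 G=117504/26855] → run F
t=19: vr[B=3072/655 F=727808/162565 G=117504/26855] → run G
t=20: vr[B=3072/655 F=727808/162565] → run F
t=21: vr[B=3072/655] → run B
t=22: vr[B=4096/655] → run B
t=23: vr[B=1024/131] → run B
t=24: vr[B=6144/655] → run B
t=25: vr[B=7168/655] → run B
t=26: (idle)
t=27: (idle)
t=28: (idle)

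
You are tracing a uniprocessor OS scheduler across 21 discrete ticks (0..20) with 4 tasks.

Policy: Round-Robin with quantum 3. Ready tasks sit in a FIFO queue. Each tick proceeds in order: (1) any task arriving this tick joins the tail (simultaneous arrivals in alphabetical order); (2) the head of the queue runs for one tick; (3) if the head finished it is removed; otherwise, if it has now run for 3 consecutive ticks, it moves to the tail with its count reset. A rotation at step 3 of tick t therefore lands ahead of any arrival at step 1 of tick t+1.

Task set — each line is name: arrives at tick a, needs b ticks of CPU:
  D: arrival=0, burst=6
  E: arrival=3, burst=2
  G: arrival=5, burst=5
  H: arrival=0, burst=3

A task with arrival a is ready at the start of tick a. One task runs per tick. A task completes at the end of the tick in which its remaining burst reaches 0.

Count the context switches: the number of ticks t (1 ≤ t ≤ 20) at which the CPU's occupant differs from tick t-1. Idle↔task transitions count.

t=0: queue=[D,H] q_used=0 → run D
t=1: queue=[D,H] q_used=1 → run D
t=2: queue=[D,H] q_used=2 → run D
t=3: queue=[H,D,E] q_used=0 → run H
t=4: queue=[H,D,E] q_used=1 → run H
t=5: queue=[H,D,E,G] q_used=2 → run H
t=6: queue=[D,E,G] q_used=0 → run D
t=7: queue=[D,E,G] q_used=1 → run D
t=8: queue=[D,E,G] q_used=2 → run D
t=9: queue=[E,G] q_used=0 → run E
t=10: queue=[E,G] q_used=1 → run E
t=11: queue=[G] q_used=0 → run G
t=12: queue=[G] q_used=1 → run G
t=13: queue=[G] q_used=2 → run G
t=14: queue=[G] q_used=0 → run G
t=15: queue=[G] q_used=1 → run G
t=16: (idle)
t=17: (idle)
t=18: (idle)
t=19: (idle)
t=20: (idle)

context switches = 5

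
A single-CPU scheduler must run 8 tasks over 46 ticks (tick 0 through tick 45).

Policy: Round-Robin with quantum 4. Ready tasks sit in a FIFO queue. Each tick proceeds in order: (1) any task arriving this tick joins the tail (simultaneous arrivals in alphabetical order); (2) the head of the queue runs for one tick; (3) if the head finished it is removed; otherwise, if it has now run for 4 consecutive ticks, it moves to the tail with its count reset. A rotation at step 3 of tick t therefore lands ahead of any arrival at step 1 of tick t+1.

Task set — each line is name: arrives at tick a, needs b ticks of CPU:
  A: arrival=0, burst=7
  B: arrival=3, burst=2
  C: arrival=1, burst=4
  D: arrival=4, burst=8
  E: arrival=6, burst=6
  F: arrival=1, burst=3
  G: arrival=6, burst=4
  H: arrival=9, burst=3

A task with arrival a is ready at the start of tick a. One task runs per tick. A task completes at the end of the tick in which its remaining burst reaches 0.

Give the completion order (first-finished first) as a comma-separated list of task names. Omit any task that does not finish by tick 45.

t=0: queue=[A] q_used=0 → run A
t=1: queue=[A,C,F] q_used=1 → run A
t=2: queue=[A,C,F] q_used=2 → run A
t=3: queue=[A,C,F,B] q_used=3 → run A
t=4: queue=[C,F,B,A,D] q_used=0 → run C
t=5: queue=[C,F,B,A,D] q_used=1 → run C
t=6: queue=[C,F,B,A,D,E,G] q_used=2 → run C
t=7: queue=[C,F,B,A,D,E,G] q_used=3 → run C
t=8: queue=[F,B,A,D,E,G] q_used=0 → run F
t=9: queue=[F,B,A,D,E,G,H] q_used=1 → run F
t=10: queue=[F,B,A,D,E,G,H] q_used=2 → run F
t=11: queue=[B,A,D,E,G,H] q_used=0 → run B
t=12: queue=[B,A,D,E,G,H] q_used=1 → run B
t=13: queue=[A,D,E,G,H] q_used=0 → run A
t=14: queue=[A,D,E,G,H] q_used=1 → run A
t=15: queue=[A,D,E,G,H] q_used=2 → run A
t=16: queue=[D,E,G,H] q_used=0 → run D
t=17: queue=[D,E,G,H] q_used=1 → run D
t=18: queue=[D,E,G,H] q_used=2 → run D
t=19: queue=[D,E,G,H] q_used=3 → run D
t=20: queue=[E,G,H,D] q_used=0 → run E
t=21: queue=[E,G,H,D] q_used=1 → run E
t=22: queue=[E,G,H,D] q_used=2 → run E
t=23: queue=[E,G,H,D] q_used=3 → run E
t=24: queue=[G,H,D,E] q_used=0 → run G
t=25: queue=[G,H,D,E] q_used=1 → run G
t=26: queue=[G,H,D,E] q_used=2 → run G
t=27: queue=[G,H,D,E] q_used=3 → run G
t=28: queue=[H,D,E] q_used=0 → run H
t=29: queue=[H,D,E] q_used=1 → run H
t=30: queue=[H,D,E] q_used=2 → run H
t=31: queue=[D,E] q_used=0 → run D
t=32: queue=[D,E] q_used=1 → run D
t=33: queue=[D,E] q_used=2 → run D
t=34: queue=[D,E] q_used=3 → run D
t=35: queue=[E] q_used=0 → run E
t=36: queue=[E] q_used=1 → run E
t=37: (idle)
t=38: (idle)
t=39: (idle)
t=40: (idle)
t=41: (idle)
t=42: (idle)
t=43: (idle)
t=44: (idle)
t=45: (idle)

completion order = C, F, B, A, G, H, D, E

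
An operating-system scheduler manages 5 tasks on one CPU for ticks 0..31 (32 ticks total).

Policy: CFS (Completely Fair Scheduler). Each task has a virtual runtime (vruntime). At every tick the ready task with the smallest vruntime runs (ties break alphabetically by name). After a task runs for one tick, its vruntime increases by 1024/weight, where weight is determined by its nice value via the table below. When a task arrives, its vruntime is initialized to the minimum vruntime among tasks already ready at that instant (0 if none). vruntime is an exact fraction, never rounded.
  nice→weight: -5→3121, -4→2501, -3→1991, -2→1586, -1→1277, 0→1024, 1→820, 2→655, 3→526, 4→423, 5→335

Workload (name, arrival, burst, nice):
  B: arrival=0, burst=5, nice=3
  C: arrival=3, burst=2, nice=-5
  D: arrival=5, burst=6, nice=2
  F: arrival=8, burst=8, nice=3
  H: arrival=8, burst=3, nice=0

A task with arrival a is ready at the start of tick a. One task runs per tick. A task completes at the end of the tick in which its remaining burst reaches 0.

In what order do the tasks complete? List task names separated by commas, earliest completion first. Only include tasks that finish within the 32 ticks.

t=0: vr[B=0] → run B
t=1: vr[B=512/263] → run B
t=2: vr[B=1024/263] → run B
t=3: vr[B=1536/263 C=1536/263] → run B
t=4: vr[B=2048/263 C=1536/263] → run C
t=5: vr[B=2048/263 C=5063168/820823 D=5063168/820823] → run C
t=6: vr[B=2048/263 D=5063168/820823] → run D
t=7: vr[B=2048/263 D=4156897792/537639065] → run D
t=8: vr[B=2048/263 D=4997420544/537639065 F=2048/263 H=2048/263] → run B
t=9: vr[D=4997420544/537639065 F=2048/263 H=2048/263] → run F
t=10: vr[D=4997420544/537639065 F=2560/263 H=2048/263] → run H
t=11: vr[D=4997420544/537639065 F=2560/263 H=2311/263] → run H
t=12: vr[D=4997420544/537639065 F=2560/263 H=2574/263] → run D
t=13: vr[D=5837943296/537639065 F=2560/263 H=2574/263] → run F
t=14: vr[D=5837943296/537639065 F=3072/263 H=2574/263] → run H
t=15: vr[D=5837943296/537639065 F=3072/263] → run D
t=16: vr[D=6678466048/537639065 F=3072/263] → run F
t=17: vr[D=6678466048/537639065 F=3584/263] → run D
t=18: vr[D=1503797760/107527813 F=3584/263] → run F
t=19: vr[D=1503797760/107527813 F=4096/263] → run D
t=20: vr[F=4096/263] → run F
t=21: vr[F=4608/263] → run F
t=22: vr[F=5120/263] → run F
t=23: vr[F=5632/263] → run F
t=24: (idle)
t=25: (idle)
t=26: (idle)
t=27: (idle)
t=28: (idle)
t=29: (idle)
t=30: (idle)
t=31: (idle)

completion order = C, B, H, D, F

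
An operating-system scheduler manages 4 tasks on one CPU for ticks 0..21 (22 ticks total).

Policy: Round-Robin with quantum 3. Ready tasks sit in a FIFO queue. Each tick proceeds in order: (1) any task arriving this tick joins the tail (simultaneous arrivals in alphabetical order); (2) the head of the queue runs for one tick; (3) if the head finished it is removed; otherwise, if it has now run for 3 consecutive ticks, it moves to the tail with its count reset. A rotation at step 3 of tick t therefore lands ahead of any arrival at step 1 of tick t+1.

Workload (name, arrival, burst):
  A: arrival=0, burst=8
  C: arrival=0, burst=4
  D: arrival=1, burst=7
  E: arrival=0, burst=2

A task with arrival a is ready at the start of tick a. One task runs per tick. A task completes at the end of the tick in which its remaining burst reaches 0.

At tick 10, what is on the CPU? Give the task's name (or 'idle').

running at tick 10 = D

t=0: queue=[A,C,E] q_used=0 → run A
t=1: queue=[A,C,E,D] q_used=1 → run A
t=2: queue=[A,C,E,D] q_used=2 → run A
t=3: queue=[C,E,D,A] q_used=0 → run C
t=4: queue=[C,E,D,A] q_used=1 → run C
t=5: queue=[C,E,D,A] q_used=2 → run C
t=6: queue=[E,D,A,C] q_used=0 → run E
t=7: queue=[E,D,A,C] q_used=1 → run E
t=8: queue=[D,A,C] q_used=0 → run D
t=9: queue=[D,A,C] q_used=1 → run D
t=10: queue=[D,A,C] q_used=2 → run D
t=11: queue=[A,C,D] q_used=0 → run A
t=12: queue=[A,C,D] q_used=1 → run A
t=13: queue=[A,C,D] q_used=2 → run A
t=14: queue=[C,D,A] q_used=0 → run C
t=15: queue=[D,A] q_used=0 → run D
t=16: queue=[D,A] q_used=1 → run D
t=17: queue=[D,A] q_used=2 → run D
t=18: queue=[A,D] q_used=0 → run A
t=19: queue=[A,D] q_used=1 → run A
t=20: queue=[D] q_used=0 → run D
t=21: (idle)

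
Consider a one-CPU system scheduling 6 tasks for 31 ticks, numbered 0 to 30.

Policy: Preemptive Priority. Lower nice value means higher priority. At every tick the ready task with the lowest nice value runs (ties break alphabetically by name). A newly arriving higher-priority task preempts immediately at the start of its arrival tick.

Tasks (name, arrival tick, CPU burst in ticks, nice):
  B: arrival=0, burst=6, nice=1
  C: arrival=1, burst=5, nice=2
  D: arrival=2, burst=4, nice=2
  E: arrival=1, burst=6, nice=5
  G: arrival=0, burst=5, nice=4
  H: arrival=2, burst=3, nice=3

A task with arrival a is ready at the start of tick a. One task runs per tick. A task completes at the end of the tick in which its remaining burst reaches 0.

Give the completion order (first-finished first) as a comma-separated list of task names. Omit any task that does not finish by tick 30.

completion order = B, C, D, H, G, E

t=0: ready={B,G} → run B
t=1: ready={B,C,E,G} → run B
t=2: ready={B,C,D,E,G,H} → run B
t=3: ready={B,C,D,E,G,H} → run B
t=4: ready={B,C,D,E,G,H} → run B
t=5: ready={B,C,D,E,G,H} → run B
t=6: ready={C,D,E,G,H} → run C
t=7: ready={C,D,E,G,H} → run C
t=8: ready={C,D,E,G,H} → run C
t=9: ready={C,D,E,G,H} → run C
t=10: ready={C,D,E,G,H} → run C
t=11: ready={D,E,G,H} → run D
t=12: ready={D,E,G,H} → run D
t=13: ready={D,E,G,H} → run D
t=14: ready={D,E,G,H} → run D
t=15: ready={E,G,H} → run H
t=16: ready={E,G,H} → run H
t=17: ready={E,G,H} → run H
t=18: ready={E,G} → run G
t=19: ready={E,G} → run G
t=20: ready={E,G} → run G
t=21: ready={E,G} → run G
t=22: ready={E,G} → run G
t=23: ready={E} → run E
t=24: ready={E} → run E
t=25: ready={E} → run E
t=26: ready={E} → run E
t=27: ready={E} → run E
t=28: ready={E} → run E
t=29: (idle)
t=30: (idle)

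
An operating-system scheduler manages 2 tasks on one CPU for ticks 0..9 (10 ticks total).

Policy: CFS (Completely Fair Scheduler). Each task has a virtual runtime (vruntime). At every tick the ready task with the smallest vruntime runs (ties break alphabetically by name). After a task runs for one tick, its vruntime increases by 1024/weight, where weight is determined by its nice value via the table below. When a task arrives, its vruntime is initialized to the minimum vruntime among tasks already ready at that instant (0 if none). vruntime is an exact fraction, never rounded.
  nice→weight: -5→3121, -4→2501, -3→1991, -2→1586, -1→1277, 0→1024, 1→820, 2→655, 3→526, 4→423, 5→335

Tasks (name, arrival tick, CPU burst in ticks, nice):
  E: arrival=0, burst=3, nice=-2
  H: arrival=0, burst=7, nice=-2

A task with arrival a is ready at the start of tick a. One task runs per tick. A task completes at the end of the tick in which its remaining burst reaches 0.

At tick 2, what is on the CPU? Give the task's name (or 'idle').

running at tick 2 = E

t=0: vr[E=0 H=0] → run E
t=1: vr[E=512/793 H=0] → run H
t=2: vr[E=512/793 H=512/793] → run E
t=3: vr[E=1024/793 H=512/793] → run H
t=4: vr[E=1024/793 H=1024/793] → run E
t=5: vr[H=1024/793] → run H
t=6: vr[H=1536/793] → run H
t=7: vr[H=2048/793] → run H
t=8: vr[H=2560/793] → run H
t=9: vr[H=3072/793] → run H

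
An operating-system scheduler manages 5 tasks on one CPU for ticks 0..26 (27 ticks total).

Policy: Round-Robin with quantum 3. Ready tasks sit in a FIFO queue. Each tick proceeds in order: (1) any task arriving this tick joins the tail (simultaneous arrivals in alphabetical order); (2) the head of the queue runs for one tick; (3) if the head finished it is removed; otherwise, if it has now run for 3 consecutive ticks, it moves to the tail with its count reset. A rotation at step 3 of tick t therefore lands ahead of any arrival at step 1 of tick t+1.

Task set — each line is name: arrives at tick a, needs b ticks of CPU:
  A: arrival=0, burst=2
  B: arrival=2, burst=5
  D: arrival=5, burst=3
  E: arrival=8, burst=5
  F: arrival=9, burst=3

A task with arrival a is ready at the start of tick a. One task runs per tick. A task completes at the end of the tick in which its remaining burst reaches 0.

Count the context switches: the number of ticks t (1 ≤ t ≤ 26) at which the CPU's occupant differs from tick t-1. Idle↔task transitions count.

context switches = 6

t=0: queue=[A] q_used=0 → run A
t=1: queue=[A] q_used=1 → run A
t=2: queue=[B] q_used=0 → run B
t=3: queue=[B] q_used=1 → run B
t=4: queue=[B] q_used=2 → run B
t=5: queue=[B,D] q_used=0 → run B
t=6: queue=[B,D] q_used=1 → run B
t=7: queue=[D] q_used=0 → run D
t=8: queue=[D,E] q_used=1 → run D
t=9: queue=[D,E,F] q_used=2 → run D
t=10: queue=[E,F] q_used=0 → run E
t=11: queue=[E,F] q_used=1 → run E
t=12: queue=[E,F] q_used=2 → run E
t=13: queue=[F,E] q_used=0 → run F
t=14: queue=[F,E] q_used=1 → run F
t=15: queue=[F,E] q_used=2 → run F
t=16: queue=[E] q_used=0 → run E
t=17: queue=[E] q_used=1 → run E
t=18: (idle)
t=19: (idle)
t=20: (idle)
t=21: (idle)
t=22: (idle)
t=23: (idle)
t=24: (idle)
t=25: (idle)
t=26: (idle)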